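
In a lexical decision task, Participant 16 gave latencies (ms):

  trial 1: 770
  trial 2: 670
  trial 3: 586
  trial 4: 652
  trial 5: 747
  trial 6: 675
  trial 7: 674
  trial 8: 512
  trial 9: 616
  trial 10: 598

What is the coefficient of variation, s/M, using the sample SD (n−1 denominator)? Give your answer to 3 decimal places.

n = 10, Σ = 6500, M = 650.0000
Σ(x−M)² = 52414.000; s = √(52414.000/9) = 76.3137
CV = 76.3137 / 650.0000 = 0.11741

0.117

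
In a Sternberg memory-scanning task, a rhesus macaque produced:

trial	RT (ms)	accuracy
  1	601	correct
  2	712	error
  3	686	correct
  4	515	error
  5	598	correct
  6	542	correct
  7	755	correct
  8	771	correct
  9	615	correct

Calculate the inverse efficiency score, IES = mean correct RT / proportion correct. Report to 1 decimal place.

839.0 ms

Correct trials (n=7): 601, 686, 598, 542, 755, 771, 615
Mean correct RT = 4568/7 = 652.5714 ms
Proportion correct = 7/9
IES = 652.5714 / (7/9) = 839.020 ms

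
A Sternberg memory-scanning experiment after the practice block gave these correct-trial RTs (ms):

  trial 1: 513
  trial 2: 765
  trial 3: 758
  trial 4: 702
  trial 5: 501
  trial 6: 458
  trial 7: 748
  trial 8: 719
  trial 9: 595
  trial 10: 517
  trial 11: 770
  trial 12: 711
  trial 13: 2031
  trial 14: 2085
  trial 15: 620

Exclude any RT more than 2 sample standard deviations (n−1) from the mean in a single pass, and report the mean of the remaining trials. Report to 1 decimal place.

n = 15, ΣRT = 12493, M = 832.867
Σ(x−M)² = 3624309.73; s = √(3624309.73/14) = 508.802
Cutoffs: 832.867 ± 2·508.802 → [-184.7, 1850.5]
Outside: 2031, 2085 → excluded.
Retained (n=13): Σ = 8377, mean = 8377/13 = 644.385

644.4 ms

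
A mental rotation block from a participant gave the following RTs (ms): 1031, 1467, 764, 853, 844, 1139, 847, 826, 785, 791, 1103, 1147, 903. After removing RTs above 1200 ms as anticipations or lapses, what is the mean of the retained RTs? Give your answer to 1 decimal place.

Excluded: 1467
Retained (n=12): Σ = 11033
Mean = 11033/12 = 919.4167

919.4 ms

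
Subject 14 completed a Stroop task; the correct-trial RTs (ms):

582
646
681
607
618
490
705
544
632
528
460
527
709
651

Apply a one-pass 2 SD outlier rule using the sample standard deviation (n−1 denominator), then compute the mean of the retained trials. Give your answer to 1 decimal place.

n = 14, ΣRT = 8380, M = 598.571
Σ(x−M)² = 81225.43; s = √(81225.43/13) = 79.045
Cutoffs: 598.571 ± 2·79.045 → [440.5, 756.7]
No RTs fall outside the cutoffs; all 14 retained. Mean = 8380/14 = 598.571

598.6 ms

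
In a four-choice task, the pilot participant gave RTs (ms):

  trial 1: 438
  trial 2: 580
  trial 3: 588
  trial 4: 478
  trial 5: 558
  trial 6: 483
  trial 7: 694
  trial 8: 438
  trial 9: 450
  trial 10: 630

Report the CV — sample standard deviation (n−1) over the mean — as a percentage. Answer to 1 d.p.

n = 10, Σ = 5337, M = 533.7000
Σ(x−M)² = 71648.100; s = √(71648.100/9) = 89.2239
CV = 89.2239 / 533.7000 = 0.16718 = 16.718%

16.7%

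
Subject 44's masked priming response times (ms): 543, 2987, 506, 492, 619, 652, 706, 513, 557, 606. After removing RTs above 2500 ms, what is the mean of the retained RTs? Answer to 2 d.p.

577.11 ms

Excluded: 2987
Retained (n=9): Σ = 5194
Mean = 5194/9 = 577.1111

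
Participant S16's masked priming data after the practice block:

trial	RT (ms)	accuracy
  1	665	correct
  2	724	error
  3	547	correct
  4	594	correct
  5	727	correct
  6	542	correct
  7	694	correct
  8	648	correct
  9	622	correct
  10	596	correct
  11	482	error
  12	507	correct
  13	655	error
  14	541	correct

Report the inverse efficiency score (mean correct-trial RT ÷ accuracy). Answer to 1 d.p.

773.2 ms

Correct trials (n=11): 665, 547, 594, 727, 542, 694, 648, 622, 596, 507, 541
Mean correct RT = 6683/11 = 607.5455 ms
Proportion correct = 11/14
IES = 607.5455 / (11/14) = 773.240 ms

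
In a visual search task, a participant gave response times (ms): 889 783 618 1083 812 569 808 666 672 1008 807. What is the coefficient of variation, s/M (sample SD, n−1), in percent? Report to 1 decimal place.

n = 11, Σ = 8715, M = 792.2727
Σ(x−M)² = 251988.182; s = √(251988.182/10) = 158.7414
CV = 158.7414 / 792.2727 = 0.20036 = 20.036%

20.0%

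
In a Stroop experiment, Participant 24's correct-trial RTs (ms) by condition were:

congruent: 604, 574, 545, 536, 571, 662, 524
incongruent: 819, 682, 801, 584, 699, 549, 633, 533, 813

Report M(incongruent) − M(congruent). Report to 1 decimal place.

M(congruent) = 4016/7 = 573.714
M(incongruent) = 6113/9 = 679.222
Difference = 679.222 − 573.714 = 105.508 ms

105.5 ms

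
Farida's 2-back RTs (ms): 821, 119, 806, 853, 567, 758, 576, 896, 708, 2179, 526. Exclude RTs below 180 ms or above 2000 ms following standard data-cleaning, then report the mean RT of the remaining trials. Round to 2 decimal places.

723.44 ms

Excluded: 119, 2179
Retained (n=9): Σ = 6511
Mean = 6511/9 = 723.4444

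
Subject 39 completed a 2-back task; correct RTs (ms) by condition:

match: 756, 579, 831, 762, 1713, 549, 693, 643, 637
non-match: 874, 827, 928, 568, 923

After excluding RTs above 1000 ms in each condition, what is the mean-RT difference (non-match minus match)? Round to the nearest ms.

143 ms

match: exclude 1713
M(match) = 5450/8 = 681.250
M(non-match) = 4120/5 = 824.000
Difference = 824.000 − 681.250 = 142.750 ms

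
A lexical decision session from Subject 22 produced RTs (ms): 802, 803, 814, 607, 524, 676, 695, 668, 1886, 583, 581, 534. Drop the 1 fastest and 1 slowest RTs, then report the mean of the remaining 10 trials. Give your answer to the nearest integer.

676 ms

Sorted: 524, 534, 581, 583, 607, 668, 676, 695, 802, 803, 814, 1886
Drop lowest 1 (524) and highest 1 (1886)
Remaining (n=10): Σ = 6763, mean = 6763/10 = 676.300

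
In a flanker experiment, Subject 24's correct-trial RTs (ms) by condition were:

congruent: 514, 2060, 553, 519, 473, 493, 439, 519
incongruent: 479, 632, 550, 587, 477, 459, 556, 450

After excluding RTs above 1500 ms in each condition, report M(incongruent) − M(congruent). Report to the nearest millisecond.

congruent: exclude 2060
M(congruent) = 3510/7 = 501.429
M(incongruent) = 4190/8 = 523.750
Difference = 523.750 − 501.429 = 22.321 ms

22 ms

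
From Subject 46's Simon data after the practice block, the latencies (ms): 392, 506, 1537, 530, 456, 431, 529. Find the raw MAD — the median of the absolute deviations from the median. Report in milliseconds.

50 ms

Sorted: 392, 431, 456, 506, 529, 530, 1537 → median = 506
|x − 506|: 114, 0, 1031, 24, 50, 75, 23
Sorted deviations: 0, 23, 24, 50, 75, 114, 1031 → MAD = 50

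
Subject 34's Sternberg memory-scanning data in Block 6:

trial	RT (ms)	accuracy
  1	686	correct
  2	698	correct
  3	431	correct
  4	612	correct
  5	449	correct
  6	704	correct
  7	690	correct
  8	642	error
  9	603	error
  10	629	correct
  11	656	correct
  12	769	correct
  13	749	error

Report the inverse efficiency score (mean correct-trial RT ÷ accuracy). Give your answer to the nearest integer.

822 ms

Correct trials (n=10): 686, 698, 431, 612, 449, 704, 690, 629, 656, 769
Mean correct RT = 6324/10 = 632.4000 ms
Proportion correct = 10/13
IES = 632.4000 / (10/13) = 822.120 ms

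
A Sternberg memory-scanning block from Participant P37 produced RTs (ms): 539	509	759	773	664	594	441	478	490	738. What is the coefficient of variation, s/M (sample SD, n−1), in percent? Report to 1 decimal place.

n = 10, Σ = 5985, M = 598.5000
Σ(x−M)² = 142630.500; s = √(142630.500/9) = 125.8882
CV = 125.8882 / 598.5000 = 0.21034 = 21.034%

21.0%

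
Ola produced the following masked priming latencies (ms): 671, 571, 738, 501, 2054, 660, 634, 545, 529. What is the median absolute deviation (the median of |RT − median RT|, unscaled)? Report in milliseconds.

89 ms

Sorted: 501, 529, 545, 571, 634, 660, 671, 738, 2054 → median = 634
|x − 634|: 37, 63, 104, 133, 1420, 26, 0, 89, 105
Sorted deviations: 0, 26, 37, 63, 89, 104, 105, 133, 1420 → MAD = 89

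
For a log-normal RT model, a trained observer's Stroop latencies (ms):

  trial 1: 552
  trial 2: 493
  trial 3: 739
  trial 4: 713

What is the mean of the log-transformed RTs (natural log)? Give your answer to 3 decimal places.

6.422

ln(RT): 6.3135, 6.2005, 6.6053, 6.5695
Σ ln(RT) = 25.6888
Mean = 25.6888/4 = 6.42221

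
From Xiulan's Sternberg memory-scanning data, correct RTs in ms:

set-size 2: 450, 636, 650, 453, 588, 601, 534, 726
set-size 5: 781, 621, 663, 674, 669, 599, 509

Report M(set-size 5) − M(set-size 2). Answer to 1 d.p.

M(set-size 2) = 4638/8 = 579.750
M(set-size 5) = 4516/7 = 645.143
Difference = 645.143 − 579.750 = 65.393 ms

65.4 ms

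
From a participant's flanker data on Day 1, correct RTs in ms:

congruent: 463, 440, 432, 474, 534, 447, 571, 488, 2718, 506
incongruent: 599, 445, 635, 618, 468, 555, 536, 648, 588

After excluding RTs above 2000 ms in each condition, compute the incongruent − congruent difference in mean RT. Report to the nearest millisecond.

82 ms

congruent: exclude 2718
M(congruent) = 4355/9 = 483.889
M(incongruent) = 5092/9 = 565.778
Difference = 565.778 − 483.889 = 81.889 ms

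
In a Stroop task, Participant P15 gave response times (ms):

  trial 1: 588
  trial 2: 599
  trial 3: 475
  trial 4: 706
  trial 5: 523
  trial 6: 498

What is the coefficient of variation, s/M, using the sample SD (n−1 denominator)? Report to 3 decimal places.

0.150

n = 6, Σ = 3389, M = 564.8333
Σ(x−M)² = 35918.833; s = √(35918.833/5) = 84.7571
CV = 84.7571 / 564.8333 = 0.15006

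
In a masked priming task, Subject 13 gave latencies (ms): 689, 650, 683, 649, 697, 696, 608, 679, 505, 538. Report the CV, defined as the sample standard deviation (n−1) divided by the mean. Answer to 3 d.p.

0.107

n = 10, Σ = 6394, M = 639.4000
Σ(x−M)² = 41986.400; s = √(41986.400/9) = 68.3019
CV = 68.3019 / 639.4000 = 0.10682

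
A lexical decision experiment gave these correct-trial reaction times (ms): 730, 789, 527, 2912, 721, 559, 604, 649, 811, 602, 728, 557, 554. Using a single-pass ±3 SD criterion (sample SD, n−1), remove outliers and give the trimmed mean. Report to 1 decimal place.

n = 13, ΣRT = 10743, M = 826.385
Σ(x−M)² = 4820657.08; s = √(4820657.08/12) = 633.815
Cutoffs: 826.385 ± 3·633.815 → [-1075.1, 2727.8]
Outside: 2912 → excluded.
Retained (n=12): Σ = 7831, mean = 7831/12 = 652.583

652.6 ms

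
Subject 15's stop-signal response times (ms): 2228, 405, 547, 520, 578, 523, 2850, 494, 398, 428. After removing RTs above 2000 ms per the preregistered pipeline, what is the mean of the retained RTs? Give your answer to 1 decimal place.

486.6 ms

Excluded: 2228, 2850
Retained (n=8): Σ = 3893
Mean = 3893/8 = 486.6250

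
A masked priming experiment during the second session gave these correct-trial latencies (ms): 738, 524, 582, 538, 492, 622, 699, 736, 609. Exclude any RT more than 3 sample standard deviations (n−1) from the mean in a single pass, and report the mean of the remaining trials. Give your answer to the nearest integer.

n = 9, ΣRT = 5540, M = 615.556
Σ(x−M)² = 67336.22; s = √(67336.22/8) = 91.744
Cutoffs: 615.556 ± 3·91.744 → [340.3, 890.8]
No RTs fall outside the cutoffs; all 9 retained. Mean = 5540/9 = 615.556

616 ms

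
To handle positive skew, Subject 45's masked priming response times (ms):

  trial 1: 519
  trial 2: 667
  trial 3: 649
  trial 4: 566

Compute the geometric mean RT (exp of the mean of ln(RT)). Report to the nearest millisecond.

597 ms

ln(RT): 6.2519, 6.5028, 6.4754, 6.3386
Mean ln(RT) = 25.5687/4 = 6.39218
Geometric mean = exp(6.39218) = 597.16 ms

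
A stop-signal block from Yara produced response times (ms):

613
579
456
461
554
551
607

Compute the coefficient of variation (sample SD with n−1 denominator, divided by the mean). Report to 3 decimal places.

n = 7, Σ = 3821, M = 545.8571
Σ(x−M)² = 24712.857; s = √(24712.857/6) = 64.1780
CV = 64.1780 / 545.8571 = 0.11757

0.118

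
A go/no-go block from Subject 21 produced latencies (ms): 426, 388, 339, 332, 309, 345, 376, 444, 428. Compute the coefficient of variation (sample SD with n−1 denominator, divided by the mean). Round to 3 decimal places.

n = 9, Σ = 3387, M = 376.3333
Σ(x−M)² = 18726.000; s = √(18726.000/8) = 48.3813
CV = 48.3813 / 376.3333 = 0.12856

0.129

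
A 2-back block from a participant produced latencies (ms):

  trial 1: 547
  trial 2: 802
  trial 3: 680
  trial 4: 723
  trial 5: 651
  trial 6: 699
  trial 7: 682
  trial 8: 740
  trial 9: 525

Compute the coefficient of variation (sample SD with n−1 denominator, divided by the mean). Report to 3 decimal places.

n = 9, Σ = 6049, M = 672.1111
Σ(x−M)² = 62692.889; s = √(62692.889/8) = 88.5246
CV = 88.5246 / 672.1111 = 0.13171

0.132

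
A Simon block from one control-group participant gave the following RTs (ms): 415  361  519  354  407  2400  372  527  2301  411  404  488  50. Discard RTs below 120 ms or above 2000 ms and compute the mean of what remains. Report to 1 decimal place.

Excluded: 50, 2301, 2400
Retained (n=10): Σ = 4258
Mean = 4258/10 = 425.8000

425.8 ms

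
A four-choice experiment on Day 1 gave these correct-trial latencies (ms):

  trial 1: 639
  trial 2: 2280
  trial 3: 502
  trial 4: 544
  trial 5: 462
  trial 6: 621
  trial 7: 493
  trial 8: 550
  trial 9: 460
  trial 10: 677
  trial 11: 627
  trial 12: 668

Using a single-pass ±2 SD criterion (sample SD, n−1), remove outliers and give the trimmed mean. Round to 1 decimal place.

n = 12, ΣRT = 8523, M = 710.250
Σ(x−M)² = 2755116.25; s = √(2755116.25/11) = 500.465
Cutoffs: 710.250 ± 2·500.465 → [-290.7, 1711.2]
Outside: 2280 → excluded.
Retained (n=11): Σ = 6243, mean = 6243/11 = 567.545

567.5 ms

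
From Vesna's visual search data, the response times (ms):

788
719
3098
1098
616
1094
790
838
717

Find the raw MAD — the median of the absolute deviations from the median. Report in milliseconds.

73 ms

Sorted: 616, 717, 719, 788, 790, 838, 1094, 1098, 3098 → median = 790
|x − 790|: 2, 71, 2308, 308, 174, 304, 0, 48, 73
Sorted deviations: 0, 2, 48, 71, 73, 174, 304, 308, 2308 → MAD = 73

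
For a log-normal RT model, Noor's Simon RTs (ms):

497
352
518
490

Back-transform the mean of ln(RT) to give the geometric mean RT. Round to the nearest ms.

ln(RT): 6.2086, 5.8636, 6.2500, 6.1944
Mean ln(RT) = 24.5166/4 = 6.12915
Geometric mean = exp(6.12915) = 459.05 ms

459 ms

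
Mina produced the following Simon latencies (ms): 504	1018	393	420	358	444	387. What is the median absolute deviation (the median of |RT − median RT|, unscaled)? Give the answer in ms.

Sorted: 358, 387, 393, 420, 444, 504, 1018 → median = 420
|x − 420|: 84, 598, 27, 0, 62, 24, 33
Sorted deviations: 0, 24, 27, 33, 62, 84, 598 → MAD = 33

33 ms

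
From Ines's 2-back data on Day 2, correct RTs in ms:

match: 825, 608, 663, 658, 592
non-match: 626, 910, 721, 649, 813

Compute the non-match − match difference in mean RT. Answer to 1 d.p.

74.6 ms

M(match) = 3346/5 = 669.200
M(non-match) = 3719/5 = 743.800
Difference = 743.800 − 669.200 = 74.600 ms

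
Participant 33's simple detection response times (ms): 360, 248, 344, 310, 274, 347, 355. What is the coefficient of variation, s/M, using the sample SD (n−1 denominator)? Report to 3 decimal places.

0.137

n = 7, Σ = 2238, M = 319.7143
Σ(x−M)² = 11529.429; s = √(11529.429/6) = 43.8357
CV = 43.8357 / 319.7143 = 0.13711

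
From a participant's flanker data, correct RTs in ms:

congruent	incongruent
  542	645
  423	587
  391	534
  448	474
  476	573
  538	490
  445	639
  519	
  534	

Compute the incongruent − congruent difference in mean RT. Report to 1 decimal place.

M(congruent) = 4316/9 = 479.556
M(incongruent) = 3942/7 = 563.143
Difference = 563.143 − 479.556 = 83.587 ms

83.6 ms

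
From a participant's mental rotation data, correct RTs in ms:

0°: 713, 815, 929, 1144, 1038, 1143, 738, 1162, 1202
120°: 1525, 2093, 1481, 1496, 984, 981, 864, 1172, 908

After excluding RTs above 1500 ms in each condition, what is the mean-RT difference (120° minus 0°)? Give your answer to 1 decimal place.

139.5 ms

120°: exclude 1525, 2093
M(0°) = 8884/9 = 987.111
M(120°) = 7886/7 = 1126.571
Difference = 1126.571 − 987.111 = 139.460 ms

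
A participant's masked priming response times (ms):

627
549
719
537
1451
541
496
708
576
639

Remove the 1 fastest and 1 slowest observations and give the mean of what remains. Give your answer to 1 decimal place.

612.0 ms

Sorted: 496, 537, 541, 549, 576, 627, 639, 708, 719, 1451
Drop lowest 1 (496) and highest 1 (1451)
Remaining (n=8): Σ = 4896, mean = 4896/8 = 612.000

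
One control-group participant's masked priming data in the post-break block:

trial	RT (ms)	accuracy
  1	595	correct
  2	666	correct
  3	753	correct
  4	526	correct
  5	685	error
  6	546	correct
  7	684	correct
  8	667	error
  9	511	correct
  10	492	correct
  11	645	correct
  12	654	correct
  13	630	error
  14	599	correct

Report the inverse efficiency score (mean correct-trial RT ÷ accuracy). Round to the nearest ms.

772 ms

Correct trials (n=11): 595, 666, 753, 526, 546, 684, 511, 492, 645, 654, 599
Mean correct RT = 6671/11 = 606.4545 ms
Proportion correct = 11/14
IES = 606.4545 / (11/14) = 771.851 ms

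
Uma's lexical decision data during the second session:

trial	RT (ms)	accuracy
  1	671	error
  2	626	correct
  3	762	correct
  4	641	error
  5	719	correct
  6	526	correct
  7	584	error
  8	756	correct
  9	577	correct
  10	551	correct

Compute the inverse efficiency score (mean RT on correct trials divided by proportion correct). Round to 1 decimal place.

921.8 ms

Correct trials (n=7): 626, 762, 719, 526, 756, 577, 551
Mean correct RT = 4517/7 = 645.2857 ms
Proportion correct = 7/10
IES = 645.2857 / (7/10) = 921.837 ms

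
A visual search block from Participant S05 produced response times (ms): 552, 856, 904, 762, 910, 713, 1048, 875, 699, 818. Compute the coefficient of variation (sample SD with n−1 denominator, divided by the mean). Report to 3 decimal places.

0.170

n = 10, Σ = 8137, M = 813.7000
Σ(x−M)² = 172346.100; s = √(172346.100/9) = 138.3820
CV = 138.3820 / 813.7000 = 0.17007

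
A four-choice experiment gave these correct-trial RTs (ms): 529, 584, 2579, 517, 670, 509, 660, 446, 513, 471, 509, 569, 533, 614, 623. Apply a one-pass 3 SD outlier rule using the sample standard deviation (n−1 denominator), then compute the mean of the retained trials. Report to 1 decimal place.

553.4 ms

n = 15, ΣRT = 10326, M = 688.400
Σ(x−M)² = 3890571.60; s = √(3890571.60/14) = 527.160
Cutoffs: 688.400 ± 3·527.160 → [-893.1, 2269.9]
Outside: 2579 → excluded.
Retained (n=14): Σ = 7747, mean = 7747/14 = 553.357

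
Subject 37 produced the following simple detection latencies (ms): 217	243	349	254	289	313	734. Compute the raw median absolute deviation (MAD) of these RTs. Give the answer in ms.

Sorted: 217, 243, 254, 289, 313, 349, 734 → median = 289
|x − 289|: 72, 46, 60, 35, 0, 24, 445
Sorted deviations: 0, 24, 35, 46, 60, 72, 445 → MAD = 46

46 ms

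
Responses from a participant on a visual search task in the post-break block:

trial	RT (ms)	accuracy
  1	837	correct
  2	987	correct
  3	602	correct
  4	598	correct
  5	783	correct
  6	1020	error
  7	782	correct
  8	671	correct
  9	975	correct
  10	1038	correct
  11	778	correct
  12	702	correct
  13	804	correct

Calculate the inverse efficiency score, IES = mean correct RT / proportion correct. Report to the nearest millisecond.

Correct trials (n=12): 837, 987, 602, 598, 783, 782, 671, 975, 1038, 778, 702, 804
Mean correct RT = 9557/12 = 796.4167 ms
Proportion correct = 12/13
IES = 796.4167 / (12/13) = 862.785 ms

863 ms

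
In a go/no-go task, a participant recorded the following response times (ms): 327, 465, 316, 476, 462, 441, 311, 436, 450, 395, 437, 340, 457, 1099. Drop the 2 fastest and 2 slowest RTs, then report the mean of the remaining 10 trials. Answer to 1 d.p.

Sorted: 311, 316, 327, 340, 395, 436, 437, 441, 450, 457, 462, 465, 476, 1099
Drop lowest 2 (311, 316) and highest 2 (476, 1099)
Remaining (n=10): Σ = 4210, mean = 4210/10 = 421.000

421.0 ms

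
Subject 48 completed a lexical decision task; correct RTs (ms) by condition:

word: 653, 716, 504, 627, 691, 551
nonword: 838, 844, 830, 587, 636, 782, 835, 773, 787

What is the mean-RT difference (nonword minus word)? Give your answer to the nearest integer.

144 ms

M(word) = 3742/6 = 623.667
M(nonword) = 6912/9 = 768.000
Difference = 768.000 − 623.667 = 144.333 ms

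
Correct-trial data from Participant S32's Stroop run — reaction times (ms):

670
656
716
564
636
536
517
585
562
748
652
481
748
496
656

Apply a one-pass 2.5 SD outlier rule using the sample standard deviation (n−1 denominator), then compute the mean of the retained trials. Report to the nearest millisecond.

n = 15, ΣRT = 9223, M = 614.867
Σ(x−M)² = 108047.73; s = √(108047.73/14) = 87.850
Cutoffs: 614.867 ± 2.5·87.850 → [395.2, 834.5]
No RTs fall outside the cutoffs; all 15 retained. Mean = 9223/15 = 614.867

615 ms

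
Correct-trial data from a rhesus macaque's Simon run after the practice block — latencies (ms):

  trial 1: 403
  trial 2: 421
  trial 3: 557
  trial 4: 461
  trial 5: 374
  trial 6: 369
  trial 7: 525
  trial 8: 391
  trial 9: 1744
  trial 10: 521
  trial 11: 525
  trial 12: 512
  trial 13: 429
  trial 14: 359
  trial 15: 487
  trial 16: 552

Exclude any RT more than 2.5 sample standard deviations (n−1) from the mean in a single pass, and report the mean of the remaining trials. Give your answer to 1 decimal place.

459.1 ms

n = 16, ΣRT = 8630, M = 539.375
Σ(x−M)² = 1617697.75; s = √(1617697.75/15) = 328.400
Cutoffs: 539.375 ± 2.5·328.400 → [-281.6, 1360.4]
Outside: 1744 → excluded.
Retained (n=15): Σ = 6886, mean = 6886/15 = 459.067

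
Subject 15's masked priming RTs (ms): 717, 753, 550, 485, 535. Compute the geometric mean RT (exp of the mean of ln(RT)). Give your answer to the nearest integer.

ln(RT): 6.5751, 6.6241, 6.3099, 6.1841, 6.2823
Mean ln(RT) = 31.9755/5 = 6.39509
Geometric mean = exp(6.39509) = 598.90 ms

599 ms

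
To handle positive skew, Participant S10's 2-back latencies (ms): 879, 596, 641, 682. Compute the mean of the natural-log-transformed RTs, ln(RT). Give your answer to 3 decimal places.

6.539

ln(RT): 6.7788, 6.3902, 6.4630, 6.5250
Σ ln(RT) = 26.1571
Mean = 26.1571/4 = 6.53927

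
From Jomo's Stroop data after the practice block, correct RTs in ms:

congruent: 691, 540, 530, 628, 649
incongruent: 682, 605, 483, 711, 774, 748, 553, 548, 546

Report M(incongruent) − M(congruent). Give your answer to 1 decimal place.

M(congruent) = 3038/5 = 607.600
M(incongruent) = 5650/9 = 627.778
Difference = 627.778 − 607.600 = 20.178 ms

20.2 ms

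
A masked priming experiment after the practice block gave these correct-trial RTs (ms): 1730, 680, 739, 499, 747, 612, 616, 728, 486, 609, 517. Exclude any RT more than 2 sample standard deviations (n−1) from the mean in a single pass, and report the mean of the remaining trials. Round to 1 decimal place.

n = 11, ΣRT = 7963, M = 723.909
Σ(x−M)² = 1202292.91; s = √(1202292.91/10) = 346.741
Cutoffs: 723.909 ± 2·346.741 → [30.4, 1417.4]
Outside: 1730 → excluded.
Retained (n=10): Σ = 6233, mean = 6233/10 = 623.300

623.3 ms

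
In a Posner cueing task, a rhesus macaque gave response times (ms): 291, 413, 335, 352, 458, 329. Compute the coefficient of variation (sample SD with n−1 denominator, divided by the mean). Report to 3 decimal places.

n = 6, Σ = 2178, M = 363.0000
Σ(x−M)² = 18770.000; s = √(18770.000/5) = 61.2699
CV = 61.2699 / 363.0000 = 0.16879

0.169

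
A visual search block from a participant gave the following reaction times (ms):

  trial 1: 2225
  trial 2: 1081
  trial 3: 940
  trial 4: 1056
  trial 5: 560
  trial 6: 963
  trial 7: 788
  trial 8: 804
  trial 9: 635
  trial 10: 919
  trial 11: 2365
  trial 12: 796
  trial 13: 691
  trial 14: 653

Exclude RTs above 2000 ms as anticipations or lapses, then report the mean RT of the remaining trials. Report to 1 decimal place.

823.8 ms

Excluded: 2225, 2365
Retained (n=12): Σ = 9886
Mean = 9886/12 = 823.8333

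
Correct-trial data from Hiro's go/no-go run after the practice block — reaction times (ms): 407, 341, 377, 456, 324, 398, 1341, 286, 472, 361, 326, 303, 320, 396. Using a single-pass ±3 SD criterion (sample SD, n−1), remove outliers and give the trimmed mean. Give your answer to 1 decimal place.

n = 14, ΣRT = 6108, M = 436.286
Σ(x−M)² = 921024.86; s = √(921024.86/13) = 266.173
Cutoffs: 436.286 ± 3·266.173 → [-362.2, 1234.8]
Outside: 1341 → excluded.
Retained (n=13): Σ = 4767, mean = 4767/13 = 366.692

366.7 ms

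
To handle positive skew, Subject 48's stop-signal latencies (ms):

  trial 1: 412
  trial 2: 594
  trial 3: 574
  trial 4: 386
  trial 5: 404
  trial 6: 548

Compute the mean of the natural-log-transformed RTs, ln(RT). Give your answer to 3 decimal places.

6.171

ln(RT): 6.0210, 6.3869, 6.3526, 5.9558, 6.0014, 6.3063
Σ ln(RT) = 37.0241
Mean = 37.0241/6 = 6.17068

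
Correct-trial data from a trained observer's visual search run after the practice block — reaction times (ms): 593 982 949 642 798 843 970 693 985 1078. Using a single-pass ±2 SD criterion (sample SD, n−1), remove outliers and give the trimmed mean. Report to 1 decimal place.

n = 10, ΣRT = 8533, M = 853.300
Σ(x−M)² = 248440.10; s = √(248440.10/9) = 166.146
Cutoffs: 853.300 ± 2·166.146 → [521.0, 1185.6]
No RTs fall outside the cutoffs; all 10 retained. Mean = 8533/10 = 853.300

853.3 ms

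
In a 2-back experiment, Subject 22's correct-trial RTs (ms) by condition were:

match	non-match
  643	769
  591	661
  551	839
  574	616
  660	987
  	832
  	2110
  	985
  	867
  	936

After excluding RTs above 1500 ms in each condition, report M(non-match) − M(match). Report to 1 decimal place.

non-match: exclude 2110
M(match) = 3019/5 = 603.800
M(non-match) = 7492/9 = 832.444
Difference = 832.444 − 603.800 = 228.644 ms

228.6 ms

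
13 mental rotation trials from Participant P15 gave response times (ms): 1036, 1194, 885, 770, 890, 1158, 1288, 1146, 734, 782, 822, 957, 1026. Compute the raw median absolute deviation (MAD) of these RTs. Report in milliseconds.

175 ms

Sorted: 734, 770, 782, 822, 885, 890, 957, 1026, 1036, 1146, 1158, 1194, 1288 → median = 957
|x − 957|: 79, 237, 72, 187, 67, 201, 331, 189, 223, 175, 135, 0, 69
Sorted deviations: 0, 67, 69, 72, 79, 135, 175, 187, 189, 201, 223, 237, 331 → MAD = 175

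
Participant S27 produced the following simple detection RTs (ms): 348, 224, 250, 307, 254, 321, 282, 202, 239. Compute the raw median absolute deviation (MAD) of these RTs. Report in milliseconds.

Sorted: 202, 224, 239, 250, 254, 282, 307, 321, 348 → median = 254
|x − 254|: 94, 30, 4, 53, 0, 67, 28, 52, 15
Sorted deviations: 0, 4, 15, 28, 30, 52, 53, 67, 94 → MAD = 30

30 ms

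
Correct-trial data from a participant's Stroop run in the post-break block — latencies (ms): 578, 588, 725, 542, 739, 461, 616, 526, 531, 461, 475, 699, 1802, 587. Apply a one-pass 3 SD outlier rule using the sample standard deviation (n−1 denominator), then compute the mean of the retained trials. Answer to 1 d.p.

579.1 ms

n = 14, ΣRT = 9330, M = 666.429
Σ(x−M)² = 1496693.43; s = √(1496693.43/13) = 339.309
Cutoffs: 666.429 ± 3·339.309 → [-351.5, 1684.4]
Outside: 1802 → excluded.
Retained (n=13): Σ = 7528, mean = 7528/13 = 579.077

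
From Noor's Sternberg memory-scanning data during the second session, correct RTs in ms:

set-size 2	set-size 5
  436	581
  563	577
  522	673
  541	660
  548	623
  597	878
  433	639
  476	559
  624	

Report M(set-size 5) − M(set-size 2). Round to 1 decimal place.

122.1 ms

M(set-size 2) = 4740/9 = 526.667
M(set-size 5) = 5190/8 = 648.750
Difference = 648.750 − 526.667 = 122.083 ms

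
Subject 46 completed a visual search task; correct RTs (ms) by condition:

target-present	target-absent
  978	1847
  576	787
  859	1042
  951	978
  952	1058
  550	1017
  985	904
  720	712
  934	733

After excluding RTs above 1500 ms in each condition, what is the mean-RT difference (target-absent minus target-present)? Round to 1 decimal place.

70.0 ms

target-absent: exclude 1847
M(target-present) = 7505/9 = 833.889
M(target-absent) = 7231/8 = 903.875
Difference = 903.875 − 833.889 = 69.986 ms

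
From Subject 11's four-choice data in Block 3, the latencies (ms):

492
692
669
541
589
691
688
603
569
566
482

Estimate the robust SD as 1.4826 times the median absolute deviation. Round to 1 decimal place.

118.6 ms

Sorted: 482, 492, 541, 566, 569, 589, 603, 669, 688, 691, 692 → median = 589
|x − 589| sorted: 0, 14, 20, 23, 48, 80, 97, 99, 102, 103, 107 → MAD = 80
Robust SD ≈ 1.4826 × 80 = 118.608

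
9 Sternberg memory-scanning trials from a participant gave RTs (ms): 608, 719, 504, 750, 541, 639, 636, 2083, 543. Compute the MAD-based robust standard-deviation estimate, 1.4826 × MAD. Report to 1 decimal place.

137.9 ms

Sorted: 504, 541, 543, 608, 636, 639, 719, 750, 2083 → median = 636
|x − 636| sorted: 0, 3, 28, 83, 93, 95, 114, 132, 1447 → MAD = 93
Robust SD ≈ 1.4826 × 93 = 137.882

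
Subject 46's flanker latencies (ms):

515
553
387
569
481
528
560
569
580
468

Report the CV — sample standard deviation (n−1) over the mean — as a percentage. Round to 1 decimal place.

11.6%

n = 10, Σ = 5210, M = 521.0000
Σ(x−M)² = 33084.000; s = √(33084.000/9) = 60.6300
CV = 60.6300 / 521.0000 = 0.11637 = 11.637%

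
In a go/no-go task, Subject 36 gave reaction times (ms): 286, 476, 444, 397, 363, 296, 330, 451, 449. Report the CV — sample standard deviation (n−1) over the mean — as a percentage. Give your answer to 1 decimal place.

18.6%

n = 9, Σ = 3492, M = 388.0000
Σ(x−M)² = 41508.000; s = √(41508.000/8) = 72.0312
CV = 72.0312 / 388.0000 = 0.18565 = 18.565%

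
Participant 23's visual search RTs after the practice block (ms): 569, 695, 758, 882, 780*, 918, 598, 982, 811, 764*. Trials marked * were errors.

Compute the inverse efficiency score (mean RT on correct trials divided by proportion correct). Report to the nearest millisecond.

Correct trials (n=8): 569, 695, 758, 882, 918, 598, 982, 811
Mean correct RT = 6213/8 = 776.6250 ms
Proportion correct = 8/10
IES = 776.6250 / (8/10) = 970.781 ms

971 ms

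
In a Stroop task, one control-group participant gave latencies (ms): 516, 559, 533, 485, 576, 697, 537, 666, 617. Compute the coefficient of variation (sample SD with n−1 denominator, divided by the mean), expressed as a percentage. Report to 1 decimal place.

12.3%

n = 9, Σ = 5186, M = 576.2222
Σ(x−M)² = 39961.556; s = √(39961.556/8) = 70.6767
CV = 70.6767 / 576.2222 = 0.12266 = 12.266%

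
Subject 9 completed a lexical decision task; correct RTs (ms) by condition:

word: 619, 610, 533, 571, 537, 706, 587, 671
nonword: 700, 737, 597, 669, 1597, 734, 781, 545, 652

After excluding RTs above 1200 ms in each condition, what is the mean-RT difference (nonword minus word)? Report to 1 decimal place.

72.6 ms

nonword: exclude 1597
M(word) = 4834/8 = 604.250
M(nonword) = 5415/8 = 676.875
Difference = 676.875 − 604.250 = 72.625 ms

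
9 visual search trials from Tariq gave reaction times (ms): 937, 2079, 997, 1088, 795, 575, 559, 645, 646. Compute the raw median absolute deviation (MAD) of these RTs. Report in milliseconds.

202 ms

Sorted: 559, 575, 645, 646, 795, 937, 997, 1088, 2079 → median = 795
|x − 795|: 142, 1284, 202, 293, 0, 220, 236, 150, 149
Sorted deviations: 0, 142, 149, 150, 202, 220, 236, 293, 1284 → MAD = 202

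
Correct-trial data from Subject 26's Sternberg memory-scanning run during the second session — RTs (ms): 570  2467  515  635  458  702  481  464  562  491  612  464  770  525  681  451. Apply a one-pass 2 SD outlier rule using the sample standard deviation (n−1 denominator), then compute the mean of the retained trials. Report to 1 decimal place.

558.7 ms

n = 16, ΣRT = 10848, M = 678.000
Σ(x−M)² = 3556172.00; s = √(3556172.00/15) = 486.907
Cutoffs: 678.000 ± 2·486.907 → [-295.8, 1651.8]
Outside: 2467 → excluded.
Retained (n=15): Σ = 8381, mean = 8381/15 = 558.733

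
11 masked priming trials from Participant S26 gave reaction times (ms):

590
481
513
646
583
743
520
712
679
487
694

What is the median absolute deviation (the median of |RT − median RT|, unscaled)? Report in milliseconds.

Sorted: 481, 487, 513, 520, 583, 590, 646, 679, 694, 712, 743 → median = 590
|x − 590|: 0, 109, 77, 56, 7, 153, 70, 122, 89, 103, 104
Sorted deviations: 0, 7, 56, 70, 77, 89, 103, 104, 109, 122, 153 → MAD = 89

89 ms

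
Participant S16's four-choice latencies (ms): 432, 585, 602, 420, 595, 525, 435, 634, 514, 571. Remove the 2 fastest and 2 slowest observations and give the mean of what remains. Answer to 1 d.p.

537.5 ms

Sorted: 420, 432, 435, 514, 525, 571, 585, 595, 602, 634
Drop lowest 2 (420, 432) and highest 2 (602, 634)
Remaining (n=6): Σ = 3225, mean = 3225/6 = 537.500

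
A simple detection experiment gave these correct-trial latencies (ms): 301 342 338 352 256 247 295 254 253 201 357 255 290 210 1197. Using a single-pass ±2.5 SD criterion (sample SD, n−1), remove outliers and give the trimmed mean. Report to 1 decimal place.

282.2 ms

n = 15, ΣRT = 5148, M = 343.200
Σ(x−M)² = 814898.40; s = √(814898.40/14) = 241.261
Cutoffs: 343.200 ± 2.5·241.261 → [-260.0, 946.4]
Outside: 1197 → excluded.
Retained (n=14): Σ = 3951, mean = 3951/14 = 282.214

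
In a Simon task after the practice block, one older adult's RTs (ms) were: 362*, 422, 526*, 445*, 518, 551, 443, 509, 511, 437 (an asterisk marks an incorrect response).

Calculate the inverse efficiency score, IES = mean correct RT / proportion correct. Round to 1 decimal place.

692.0 ms

Correct trials (n=7): 422, 518, 551, 443, 509, 511, 437
Mean correct RT = 3391/7 = 484.4286 ms
Proportion correct = 7/10
IES = 484.4286 / (7/10) = 692.041 ms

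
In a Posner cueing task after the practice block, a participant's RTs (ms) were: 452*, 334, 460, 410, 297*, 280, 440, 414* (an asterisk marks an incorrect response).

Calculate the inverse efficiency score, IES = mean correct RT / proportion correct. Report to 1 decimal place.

Correct trials (n=5): 334, 460, 410, 280, 440
Mean correct RT = 1924/5 = 384.8000 ms
Proportion correct = 5/8
IES = 384.8000 / (5/8) = 615.680 ms

615.7 ms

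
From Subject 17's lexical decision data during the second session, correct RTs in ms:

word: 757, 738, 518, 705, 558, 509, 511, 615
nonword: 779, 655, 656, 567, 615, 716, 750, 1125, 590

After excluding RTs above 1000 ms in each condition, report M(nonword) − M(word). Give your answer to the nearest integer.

52 ms

nonword: exclude 1125
M(word) = 4911/8 = 613.875
M(nonword) = 5328/8 = 666.000
Difference = 666.000 − 613.875 = 52.125 ms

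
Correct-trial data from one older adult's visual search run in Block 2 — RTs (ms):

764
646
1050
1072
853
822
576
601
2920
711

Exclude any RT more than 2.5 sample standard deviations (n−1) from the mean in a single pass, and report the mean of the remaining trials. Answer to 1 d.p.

n = 10, ΣRT = 10015, M = 1001.500
Σ(x−M)² = 4350864.50; s = √(4350864.50/9) = 695.291
Cutoffs: 1001.500 ± 2.5·695.291 → [-736.7, 2739.7]
Outside: 2920 → excluded.
Retained (n=9): Σ = 7095, mean = 7095/9 = 788.333

788.3 ms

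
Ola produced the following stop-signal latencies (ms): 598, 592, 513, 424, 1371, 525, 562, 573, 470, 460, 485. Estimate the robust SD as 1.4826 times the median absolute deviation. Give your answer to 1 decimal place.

Sorted: 424, 460, 470, 485, 513, 525, 562, 573, 592, 598, 1371 → median = 525
|x − 525| sorted: 0, 12, 37, 40, 48, 55, 65, 67, 73, 101, 846 → MAD = 55
Robust SD ≈ 1.4826 × 55 = 81.543

81.5 ms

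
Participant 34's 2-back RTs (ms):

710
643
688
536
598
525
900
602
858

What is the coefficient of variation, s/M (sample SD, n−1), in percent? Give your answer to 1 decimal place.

n = 9, Σ = 6060, M = 673.3333
Σ(x−M)² = 139586.000; s = √(139586.000/8) = 132.0918
CV = 132.0918 / 673.3333 = 0.19618 = 19.618%

19.6%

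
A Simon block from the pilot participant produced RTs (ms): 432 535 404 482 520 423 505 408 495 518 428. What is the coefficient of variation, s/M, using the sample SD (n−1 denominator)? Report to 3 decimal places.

n = 11, Σ = 5150, M = 468.1818
Σ(x−M)² = 24603.636; s = √(24603.636/10) = 49.6021
CV = 49.6021 / 468.1818 = 0.10595

0.106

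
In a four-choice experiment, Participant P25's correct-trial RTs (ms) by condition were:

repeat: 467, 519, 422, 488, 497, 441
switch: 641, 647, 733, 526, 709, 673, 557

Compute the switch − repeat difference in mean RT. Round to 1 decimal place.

168.5 ms

M(repeat) = 2834/6 = 472.333
M(switch) = 4486/7 = 640.857
Difference = 640.857 − 472.333 = 168.524 ms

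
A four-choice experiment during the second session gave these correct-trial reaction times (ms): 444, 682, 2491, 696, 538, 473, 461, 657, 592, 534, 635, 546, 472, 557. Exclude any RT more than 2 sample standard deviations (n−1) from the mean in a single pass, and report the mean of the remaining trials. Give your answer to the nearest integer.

561 ms

n = 14, ΣRT = 9778, M = 698.429
Σ(x−M)² = 3549859.43; s = √(3549859.43/13) = 522.557
Cutoffs: 698.429 ± 2·522.557 → [-346.7, 1743.5]
Outside: 2491 → excluded.
Retained (n=13): Σ = 7287, mean = 7287/13 = 560.538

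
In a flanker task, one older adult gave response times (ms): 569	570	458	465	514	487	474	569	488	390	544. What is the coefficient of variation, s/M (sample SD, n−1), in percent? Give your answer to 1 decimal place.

11.4%

n = 11, Σ = 5528, M = 502.5455
Σ(x−M)² = 32560.727; s = √(32560.727/10) = 57.0620
CV = 57.0620 / 502.5455 = 0.11355 = 11.355%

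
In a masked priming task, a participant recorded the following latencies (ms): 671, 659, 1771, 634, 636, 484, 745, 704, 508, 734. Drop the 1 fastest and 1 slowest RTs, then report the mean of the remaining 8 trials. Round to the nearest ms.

661 ms

Sorted: 484, 508, 634, 636, 659, 671, 704, 734, 745, 1771
Drop lowest 1 (484) and highest 1 (1771)
Remaining (n=8): Σ = 5291, mean = 5291/8 = 661.375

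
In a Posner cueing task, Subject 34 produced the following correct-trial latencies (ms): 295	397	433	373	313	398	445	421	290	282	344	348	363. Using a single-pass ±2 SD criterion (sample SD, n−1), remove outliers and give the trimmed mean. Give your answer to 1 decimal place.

n = 13, ΣRT = 4702, M = 361.692
Σ(x−M)² = 37046.77; s = √(37046.77/12) = 55.563
Cutoffs: 361.692 ± 2·55.563 → [250.6, 472.8]
No RTs fall outside the cutoffs; all 13 retained. Mean = 4702/13 = 361.692

361.7 ms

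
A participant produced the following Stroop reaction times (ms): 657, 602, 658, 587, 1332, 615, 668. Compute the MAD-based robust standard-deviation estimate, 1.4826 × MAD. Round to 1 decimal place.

Sorted: 587, 602, 615, 657, 658, 668, 1332 → median = 657
|x − 657| sorted: 0, 1, 11, 42, 55, 70, 675 → MAD = 42
Robust SD ≈ 1.4826 × 42 = 62.269

62.3 ms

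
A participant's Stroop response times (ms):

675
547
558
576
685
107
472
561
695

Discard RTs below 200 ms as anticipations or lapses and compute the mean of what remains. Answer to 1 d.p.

Excluded: 107
Retained (n=8): Σ = 4769
Mean = 4769/8 = 596.1250

596.1 ms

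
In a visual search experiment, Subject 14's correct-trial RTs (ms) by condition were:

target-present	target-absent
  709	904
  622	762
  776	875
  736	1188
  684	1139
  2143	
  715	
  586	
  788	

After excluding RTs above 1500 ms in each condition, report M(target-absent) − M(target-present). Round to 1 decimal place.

271.6 ms

target-present: exclude 2143
M(target-present) = 5616/8 = 702.000
M(target-absent) = 4868/5 = 973.600
Difference = 973.600 − 702.000 = 271.600 ms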